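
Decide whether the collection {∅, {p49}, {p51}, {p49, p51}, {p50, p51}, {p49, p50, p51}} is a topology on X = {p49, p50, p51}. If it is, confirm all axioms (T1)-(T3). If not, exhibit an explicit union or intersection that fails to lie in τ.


τ IS a topology on X.

Axiom (T1): ∅ ∈ τ? Yes; X ∈ τ? Yes.
Axiom (T2/T3): check pairwise unions and intersections of members of τ.
All pairwise intersections and unions checked — each lies in τ. Therefore τ satisfies (T1), (T2), (T3): it IS a topology on X.


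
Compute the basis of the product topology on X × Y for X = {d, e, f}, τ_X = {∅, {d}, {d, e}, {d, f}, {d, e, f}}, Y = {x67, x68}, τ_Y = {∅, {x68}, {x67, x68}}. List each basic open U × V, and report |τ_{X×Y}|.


Basis B = {∅ × ∅, {d} × {x68}, {d} × {x67, x68}, {d, e} × {x68}, {d, f} × {x68}, {d, e, f} × {x68}, {d, e} × {x67, x68}, {d, f} × {x67, x68}, {d, e, f} × {x67, x68}}; |τ_{X×Y}| = 14.

Enumerate products U × V with U ∈ τ_X, V ∈ τ_Y (deduplicated):
  ∅ × ∅ = {} (∅)
  {d} × {x68} = {(d,x68)}
  {d} × {x67, x68} = {(d,x67), (d,x68)}
  {d, e} × {x68} = {(d,x68), (e,x68)}
  {d, f} × {x68} = {(d,x68), (f,x68)}
  {d, e, f} × {x68} = {(d,x68), (e,x68), (f,x68)}
  {d, e} × {x67, x68} = {(d,x67), (d,x68), (e,x67), (e,x68)}
  {d, f} × {x67, x68} = {(d,x67), (d,x68), (f,x67), (f,x68)}
  {d, e, f} × {x67, x68} = {(d,x67), (d,x68), (e,x67), (e,x68), (f,x67), (f,x68)}
These 9 distinct sets form the basis B.
Close under arbitrary unions to get τ_{X×Y}; counting gives |τ_{X×Y}| = 14.


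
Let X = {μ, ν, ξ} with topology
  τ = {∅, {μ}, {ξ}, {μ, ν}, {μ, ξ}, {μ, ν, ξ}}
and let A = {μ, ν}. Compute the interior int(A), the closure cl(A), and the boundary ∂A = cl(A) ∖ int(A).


int(A) = {μ, ν}, cl(A) = {μ, ν}, ∂A = ∅.

Closed sets in (X, τ) are complements of opens:
  closed(X, τ) = {∅, {ν}, {ξ}, {μ, ν}, {ν, ξ}, {μ, ν, ξ}}.
int(A) = ⋃ {U ∈ τ : U ⊆ A}. Opens contained in A: ∅, {μ}, {μ, ν}.
Taking the union of these: int(A) = {μ, ν}.
cl(A) = ⋂ {C closed : A ⊆ C}. Closed sets containing A: {μ, ν}, {μ, ν, ξ}.
Intersecting these: cl(A) = {μ, ν}.
∂A = cl(A) ∖ int(A) = {μ, ν} ∖ {μ, ν} = ∅.


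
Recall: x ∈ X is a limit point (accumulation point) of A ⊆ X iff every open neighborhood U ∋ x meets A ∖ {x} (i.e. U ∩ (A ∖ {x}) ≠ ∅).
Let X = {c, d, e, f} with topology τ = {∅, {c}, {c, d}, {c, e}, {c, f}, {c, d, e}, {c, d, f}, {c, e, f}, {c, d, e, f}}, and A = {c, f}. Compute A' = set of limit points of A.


A' = {d, e, f}

For each x ∈ X, list the open sets U ∈ τ with x ∈ U, then check whether U ∩ (A ∖ {x}) ≠ ∅ for every such U.
  x = c: open {c} ∋ x has {c} ∩ (A ∖ {c}) = ∅, so x is NOT a limit point.
  x = d: opens ∋ x are {c, d}, {c, d, e}, {c, d, f}, {c, d, e, f}; each meets A ∖ {d}, so x IS a limit point.
  x = e: opens ∋ x are {c, e}, {c, d, e}, {c, e, f}, {c, d, e, f}; each meets A ∖ {e}, so x IS a limit point.
  x = f: opens ∋ x are {c, f}, {c, d, f}, {c, e, f}, {c, d, e, f}; each meets A ∖ {f}, so x IS a limit point.
Collecting: A' = {d, e, f}.


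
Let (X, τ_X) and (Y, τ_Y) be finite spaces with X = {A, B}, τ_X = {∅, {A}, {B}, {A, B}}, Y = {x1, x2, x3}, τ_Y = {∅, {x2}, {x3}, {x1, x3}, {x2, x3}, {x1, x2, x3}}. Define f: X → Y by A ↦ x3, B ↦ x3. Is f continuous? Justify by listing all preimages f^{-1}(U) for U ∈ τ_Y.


f IS continuous.

Compute f^{-1}(U) for each U ∈ τ_Y:
  U = ∅: f^{-1}(U) = ∅ ∈ τ_X ✓.
  U = {x2}: f^{-1}(U) = ∅ ∈ τ_X ✓.
  U = {x3}: f^{-1}(U) = {A, B} ∈ τ_X ✓.
  U = {x1, x3}: f^{-1}(U) = {A, B} ∈ τ_X ✓.
  U = {x2, x3}: f^{-1}(U) = {A, B} ∈ τ_X ✓.
  U = {x1, x2, x3}: f^{-1}(U) = {A, B} ∈ τ_X ✓.
Every preimage lies in τ_X, so f IS continuous.


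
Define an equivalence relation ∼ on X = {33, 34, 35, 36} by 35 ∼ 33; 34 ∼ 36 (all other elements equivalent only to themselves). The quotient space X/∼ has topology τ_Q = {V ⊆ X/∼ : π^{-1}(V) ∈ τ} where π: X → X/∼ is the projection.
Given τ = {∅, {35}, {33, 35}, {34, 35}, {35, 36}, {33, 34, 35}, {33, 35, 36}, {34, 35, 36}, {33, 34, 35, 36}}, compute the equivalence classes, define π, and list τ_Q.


X/∼ = {[33=35], [34=36]}; |τ_Q| = 3.

Equivalence classes: [33=35], [34=36].
Quotient map π: X → X/∼ sends 33 ↦ [33=35], 34 ↦ [34=36], 35 ↦ [33=35], 36 ↦ [34=36].
For each subset V ⊆ X/∼, compute π^{-1}(V) ⊆ X and check whether π^{-1}(V) ∈ τ. V is open in τ_Q iff π^{-1}(V) ∈ τ.
  V = {}: π^{-1}(V) = ∅ ∈ τ ✓.
  V = {[33=35]}: π^{-1}(V) = {33, 35} ∈ τ ✓.
  V = {[34=36]}: π^{-1}(V) = {34, 36} ∉ τ ✗.
  V = {[33=35], [34=36]}: π^{-1}(V) = {33, 34, 35, 36} ∈ τ ✓.
Open sets in the quotient: τ_Q = {{}, {[33=35]}, {[33=35], [34=36]}} (3 elements).


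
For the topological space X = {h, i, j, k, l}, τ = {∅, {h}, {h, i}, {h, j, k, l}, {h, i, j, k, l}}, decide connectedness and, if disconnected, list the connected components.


(X, τ) is connected.

Find clopen sets (U ∈ τ with X ∖ U ∈ τ):
  U = ∅, X ∖ U = {h, i, j, k, l} — both open, so U is clopen.
  U = {h, i, j, k, l}, X ∖ U = ∅ — both open, so U is clopen.
Only trivial clopens (∅ and X) exist, so (X, τ) is connected.
Compute connected components by grouping points that agree on all clopens:
  component: {h, i, j, k, l}


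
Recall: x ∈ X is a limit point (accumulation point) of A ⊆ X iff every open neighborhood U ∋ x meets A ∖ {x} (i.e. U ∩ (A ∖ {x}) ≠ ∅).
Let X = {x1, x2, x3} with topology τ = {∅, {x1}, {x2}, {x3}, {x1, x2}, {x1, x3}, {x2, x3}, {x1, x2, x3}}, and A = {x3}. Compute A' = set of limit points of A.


A' = ∅

For each x ∈ X, list the open sets U ∈ τ with x ∈ U, then check whether U ∩ (A ∖ {x}) ≠ ∅ for every such U.
  x = x1: open {x1} ∋ x has {x1} ∩ (A ∖ {x1}) = ∅, so x is NOT a limit point.
  x = x2: open {x2} ∋ x has {x2} ∩ (A ∖ {x2}) = ∅, so x is NOT a limit point.
  x = x3: open {x3} ∋ x has {x3} ∩ (A ∖ {x3}) = ∅, so x is NOT a limit point.
Collecting: A' = ∅.


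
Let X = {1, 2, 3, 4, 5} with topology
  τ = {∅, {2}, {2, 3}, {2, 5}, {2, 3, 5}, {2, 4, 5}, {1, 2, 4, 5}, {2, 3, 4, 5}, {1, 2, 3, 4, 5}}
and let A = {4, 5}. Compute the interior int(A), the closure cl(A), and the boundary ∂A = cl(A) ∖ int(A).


int(A) = ∅, cl(A) = {1, 4, 5}, ∂A = {1, 4, 5}.

Closed sets in (X, τ) are complements of opens:
  closed(X, τ) = {∅, {1}, {3}, {1, 3}, {1, 4}, {1, 3, 4}, {1, 4, 5}, {1, 3, 4, 5}, {1, 2, 3, 4, 5}}.
int(A) = ⋃ {U ∈ τ : U ⊆ A}. Opens contained in A: ∅.
Taking the union of these: int(A) = ∅.
cl(A) = ⋂ {C closed : A ⊆ C}. Closed sets containing A: {1, 4, 5}, {1, 3, 4, 5}, {1, 2, 3, 4, 5}.
Intersecting these: cl(A) = {1, 4, 5}.
∂A = cl(A) ∖ int(A) = {1, 4, 5} ∖ ∅ = {1, 4, 5}.


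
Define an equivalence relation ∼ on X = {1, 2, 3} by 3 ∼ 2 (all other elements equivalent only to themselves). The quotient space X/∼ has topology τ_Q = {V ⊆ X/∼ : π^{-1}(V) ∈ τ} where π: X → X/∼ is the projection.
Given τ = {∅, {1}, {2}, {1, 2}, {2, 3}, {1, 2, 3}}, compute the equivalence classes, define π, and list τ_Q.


X/∼ = {[1], [2=3]}; |τ_Q| = 4.

Equivalence classes: [1], [2=3].
Quotient map π: X → X/∼ sends 1 ↦ [1], 2 ↦ [2=3], 3 ↦ [2=3].
For each subset V ⊆ X/∼, compute π^{-1}(V) ⊆ X and check whether π^{-1}(V) ∈ τ. V is open in τ_Q iff π^{-1}(V) ∈ τ.
  V = {}: π^{-1}(V) = ∅ ∈ τ ✓.
  V = {[1]}: π^{-1}(V) = {1} ∈ τ ✓.
  V = {[2=3]}: π^{-1}(V) = {2, 3} ∈ τ ✓.
  V = {[1], [2=3]}: π^{-1}(V) = {1, 2, 3} ∈ τ ✓.
Open sets in the quotient: τ_Q = {{}, {[1]}, {[2=3]}, {[1], [2=3]}} (4 elements).


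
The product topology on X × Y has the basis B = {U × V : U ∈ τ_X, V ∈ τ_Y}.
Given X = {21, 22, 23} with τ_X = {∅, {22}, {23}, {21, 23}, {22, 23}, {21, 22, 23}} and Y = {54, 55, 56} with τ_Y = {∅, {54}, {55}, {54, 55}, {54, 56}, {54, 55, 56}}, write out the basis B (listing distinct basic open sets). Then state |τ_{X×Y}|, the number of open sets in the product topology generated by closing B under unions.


Basis B = {∅ × ∅, {22} × {54}, {22} × {55}, {23} × {54}, {23} × {55}, {21, 23} × {54}, {21, 23} × {55}, {22} × {54, 55}, {22} × {54, 56}, {22, 23} × {54}, {22, 23} × {55}, {23} × {54, 55}, {23} × {54, 56}, {21, 22, 23} × {54}, {21, 22, 23} × {55}, {22} × {54, 55, 56}, {23} × {54, 55, 56}, {21, 23} × {54, 55}, {21, 23} × {54, 56}, {22, 23} × {54, 55}, {22, 23} × {54, 56}, {21, 23} × {54, 55, 56}, {21, 22, 23} × {54, 55}, {21, 22, 23} × {54, 56}, {22, 23} × {54, 55, 56}, {21, 22, 23} × {54, 55, 56}}; |τ_{X×Y}| = 108.

Enumerate products U × V with U ∈ τ_X, V ∈ τ_Y (deduplicated):
  ∅ × ∅ = {} (∅)
  {22} × {54} = {(22,54)}
  {22} × {55} = {(22,55)}
  {23} × {54} = {(23,54)}
  {23} × {55} = {(23,55)}
  {21, 23} × {54} = {(21,54), (23,54)}
  {21, 23} × {55} = {(21,55), (23,55)}
  {22} × {54, 55} = {(22,54), (22,55)}
  {22} × {54, 56} = {(22,54), (22,56)}
  {22, 23} × {54} = {(22,54), (23,54)}
  {22, 23} × {55} = {(22,55), (23,55)}
  {23} × {54, 55} = {(23,54), (23,55)}
  {23} × {54, 56} = {(23,54), (23,56)}
  {21, 22, 23} × {54} = {(21,54), (22,54), (23,54)}
  {21, 22, 23} × {55} = {(21,55), (22,55), (23,55)}
  {22} × {54, 55, 56} = {(22,54), (22,55), (22,56)}
  {23} × {54, 55, 56} = {(23,54), (23,55), (23,56)}
  {21, 23} × {54, 55} = {(21,54), (21,55), (23,54), (23,55)}
  {21, 23} × {54, 56} = {(21,54), (21,56), (23,54), (23,56)}
  {22, 23} × {54, 55} = {(22,54), (22,55), (23,54), (23,55)}
  {22, 23} × {54, 56} = {(22,54), (22,56), (23,54), (23,56)}
  {21, 23} × {54, 55, 56} = {(21,54), (21,55), (21,56), (23,54), (23,55), (23,56)}
  {21, 22, 23} × {54, 55} = {(21,54), (21,55), (22,54), (22,55), (23,54), (23,55)}
  {21, 22, 23} × {54, 56} = {(21,54), (21,56), (22,54), (22,56), (23,54), (23,56)}
  {22, 23} × {54, 55, 56} = {(22,54), (22,55), (22,56), (23,54), (23,55), (23,56)}
  {21, 22, 23} × {54, 55, 56} = {(21,54), (21,55), (21,56), (22,54), (22,55), (22,56), (23,54), (23,55), (23,56)}
These 26 distinct sets form the basis B.
Close under arbitrary unions to get τ_{X×Y}; counting gives |τ_{X×Y}| = 108.


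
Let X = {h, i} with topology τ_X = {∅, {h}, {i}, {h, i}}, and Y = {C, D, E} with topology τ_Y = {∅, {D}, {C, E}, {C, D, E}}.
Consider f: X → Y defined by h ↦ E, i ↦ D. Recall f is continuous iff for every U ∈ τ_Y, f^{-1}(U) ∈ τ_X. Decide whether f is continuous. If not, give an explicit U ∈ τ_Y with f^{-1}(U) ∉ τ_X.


f IS continuous.

Compute f^{-1}(U) for each U ∈ τ_Y:
  U = ∅: f^{-1}(U) = ∅ ∈ τ_X ✓.
  U = {D}: f^{-1}(U) = {i} ∈ τ_X ✓.
  U = {C, E}: f^{-1}(U) = {h} ∈ τ_X ✓.
  U = {C, D, E}: f^{-1}(U) = {h, i} ∈ τ_X ✓.
Every preimage lies in τ_X, so f IS continuous.


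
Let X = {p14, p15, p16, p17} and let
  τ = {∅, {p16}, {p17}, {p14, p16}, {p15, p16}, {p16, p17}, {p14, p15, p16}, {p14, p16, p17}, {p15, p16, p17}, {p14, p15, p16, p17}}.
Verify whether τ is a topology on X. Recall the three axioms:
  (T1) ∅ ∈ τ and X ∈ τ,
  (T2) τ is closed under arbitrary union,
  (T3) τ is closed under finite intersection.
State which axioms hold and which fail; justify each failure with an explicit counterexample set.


τ IS a topology on X.

Axiom (T1): ∅ ∈ τ? Yes; X ∈ τ? Yes.
Axiom (T2/T3): check pairwise unions and intersections of members of τ.
All pairwise intersections and unions checked — each lies in τ. Therefore τ satisfies (T1), (T2), (T3): it IS a topology on X.


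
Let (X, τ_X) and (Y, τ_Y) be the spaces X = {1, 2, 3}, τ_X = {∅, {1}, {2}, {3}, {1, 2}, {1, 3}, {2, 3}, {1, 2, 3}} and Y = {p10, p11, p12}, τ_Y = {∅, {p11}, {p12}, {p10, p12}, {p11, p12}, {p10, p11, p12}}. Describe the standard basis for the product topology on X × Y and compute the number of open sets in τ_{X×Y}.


Basis B = {∅ × ∅, {1} × {p11}, {1} × {p12}, {2} × {p11}, {2} × {p12}, {3} × {p11}, {3} × {p12}, {1} × {p10, p12}, {1} × {p11, p12}, {1, 2} × {p11}, {1, 3} × {p11}, {1, 2} × {p12}, {1, 3} × {p12}, {2} × {p10, p12}, {2} × {p11, p12}, {2, 3} × {p11}, {2, 3} × {p12}, {3} × {p10, p12}, {3} × {p11, p12}, {1} × {p10, p11, p12}, {1, 2, 3} × {p11}, {1, 2, 3} × {p12}, {2} × {p10, p11, p12}, {3} × {p10, p11, p12}, {1, 2} × {p10, p12}, {1, 3} × {p10, p12}, {1, 2} × {p11, p12}, {1, 3} × {p11, p12}, {2, 3} × {p10, p12}, {2, 3} × {p11, p12}, {1, 2} × {p10, p11, p12}, {1, 3} × {p10, p11, p12}, {1, 2, 3} × {p10, p12}, {1, 2, 3} × {p11, p12}, {2, 3} × {p10, p11, p12}, {1, 2, 3} × {p10, p11, p12}}; |τ_{X×Y}| = 216.

Enumerate products U × V with U ∈ τ_X, V ∈ τ_Y (deduplicated):
  ∅ × ∅ = {} (∅)
  {1} × {p11} = {(1,p11)}
  {1} × {p12} = {(1,p12)}
  {2} × {p11} = {(2,p11)}
  {2} × {p12} = {(2,p12)}
  {3} × {p11} = {(3,p11)}
  {3} × {p12} = {(3,p12)}
  {1} × {p10, p12} = {(1,p10), (1,p12)}
  {1} × {p11, p12} = {(1,p11), (1,p12)}
  {1, 2} × {p11} = {(1,p11), (2,p11)}
  {1, 3} × {p11} = {(1,p11), (3,p11)}
  {1, 2} × {p12} = {(1,p12), (2,p12)}
  {1, 3} × {p12} = {(1,p12), (3,p12)}
  {2} × {p10, p12} = {(2,p10), (2,p12)}
  {2} × {p11, p12} = {(2,p11), (2,p12)}
  {2, 3} × {p11} = {(2,p11), (3,p11)}
  {2, 3} × {p12} = {(2,p12), (3,p12)}
  {3} × {p10, p12} = {(3,p10), (3,p12)}
  {3} × {p11, p12} = {(3,p11), (3,p12)}
  {1} × {p10, p11, p12} = {(1,p10), (1,p11), (1,p12)}
  {1, 2, 3} × {p11} = {(1,p11), (2,p11), (3,p11)}
  {1, 2, 3} × {p12} = {(1,p12), (2,p12), (3,p12)}
  {2} × {p10, p11, p12} = {(2,p10), (2,p11), (2,p12)}
  {3} × {p10, p11, p12} = {(3,p10), (3,p11), (3,p12)}
  {1, 2} × {p10, p12} = {(1,p10), (1,p12), (2,p10), (2,p12)}
  {1, 3} × {p10, p12} = {(1,p10), (1,p12), (3,p10), (3,p12)}
  {1, 2} × {p11, p12} = {(1,p11), (1,p12), (2,p11), (2,p12)}
  {1, 3} × {p11, p12} = {(1,p11), (1,p12), (3,p11), (3,p12)}
  {2, 3} × {p10, p12} = {(2,p10), (2,p12), (3,p10), (3,p12)}
  {2, 3} × {p11, p12} = {(2,p11), (2,p12), (3,p11), (3,p12)}
  {1, 2} × {p10, p11, p12} = {(1,p10), (1,p11), (1,p12), (2,p10), (2,p11), (2,p12)}
  {1, 3} × {p10, p11, p12} = {(1,p10), (1,p11), (1,p12), (3,p10), (3,p11), (3,p12)}
  {1, 2, 3} × {p10, p12} = {(1,p10), (1,p12), (2,p10), (2,p12), (3,p10), (3,p12)}
  {1, 2, 3} × {p11, p12} = {(1,p11), (1,p12), (2,p11), (2,p12), (3,p11), (3,p12)}
  {2, 3} × {p10, p11, p12} = {(2,p10), (2,p11), (2,p12), (3,p10), (3,p11), (3,p12)}
  {1, 2, 3} × {p10, p11, p12} = {(1,p10), (1,p11), (1,p12), (2,p10), (2,p11), (2,p12), (3,p10), (3,p11), (3,p12)}
These 36 distinct sets form the basis B.
Close under arbitrary unions to get τ_{X×Y}; counting gives |τ_{X×Y}| = 216.


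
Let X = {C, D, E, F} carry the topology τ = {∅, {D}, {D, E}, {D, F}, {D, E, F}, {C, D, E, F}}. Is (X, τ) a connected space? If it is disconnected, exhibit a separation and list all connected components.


(X, τ) is connected.

Find clopen sets (U ∈ τ with X ∖ U ∈ τ):
  U = ∅, X ∖ U = {C, D, E, F} — both open, so U is clopen.
  U = {C, D, E, F}, X ∖ U = ∅ — both open, so U is clopen.
Only trivial clopens (∅ and X) exist, so (X, τ) is connected.
Compute connected components by grouping points that agree on all clopens:
  component: {C, D, E, F}


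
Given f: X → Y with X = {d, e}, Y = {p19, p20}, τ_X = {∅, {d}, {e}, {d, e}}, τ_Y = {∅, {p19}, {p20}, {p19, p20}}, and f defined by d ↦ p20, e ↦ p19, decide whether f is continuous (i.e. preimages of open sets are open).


f IS continuous.

Compute f^{-1}(U) for each U ∈ τ_Y:
  U = ∅: f^{-1}(U) = ∅ ∈ τ_X ✓.
  U = {p19}: f^{-1}(U) = {e} ∈ τ_X ✓.
  U = {p20}: f^{-1}(U) = {d} ∈ τ_X ✓.
  U = {p19, p20}: f^{-1}(U) = {d, e} ∈ τ_X ✓.
Every preimage lies in τ_X, so f IS continuous.


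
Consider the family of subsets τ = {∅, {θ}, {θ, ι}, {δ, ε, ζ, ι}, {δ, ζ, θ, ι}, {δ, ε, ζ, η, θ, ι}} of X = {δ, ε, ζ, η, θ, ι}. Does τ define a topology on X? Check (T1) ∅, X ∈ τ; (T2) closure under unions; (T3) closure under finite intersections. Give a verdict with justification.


τ is NOT a topology on X.

Axiom (T1): ∅ ∈ τ? Yes; X ∈ τ? Yes.
Axiom (T2/T3): check pairwise unions and intersections of members of τ.
Counterexample for (T2): {θ} ∪ {δ, ε, ζ, ι} = {δ, ε, ζ, θ, ι} ∉ τ. Therefore τ is NOT a topology.


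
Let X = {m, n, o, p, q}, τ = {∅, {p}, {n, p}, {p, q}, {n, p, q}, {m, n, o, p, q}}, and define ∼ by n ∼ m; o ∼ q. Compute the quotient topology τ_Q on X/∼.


X/∼ = {[m=n], [o=q], [p]}; |τ_Q| = 3.

Equivalence classes: [m=n], [o=q], [p].
Quotient map π: X → X/∼ sends m ↦ [m=n], n ↦ [m=n], o ↦ [o=q], p ↦ [p], q ↦ [o=q].
For each subset V ⊆ X/∼, compute π^{-1}(V) ⊆ X and check whether π^{-1}(V) ∈ τ. V is open in τ_Q iff π^{-1}(V) ∈ τ.
  V = {}: π^{-1}(V) = ∅ ∈ τ ✓.
  V = {[m=n]}: π^{-1}(V) = {m, n} ∉ τ ✗.
  V = {[o=q]}: π^{-1}(V) = {o, q} ∉ τ ✗.
  V = {[m=n], [o=q]}: π^{-1}(V) = {m, n, o, q} ∉ τ ✗.
  V = {[p]}: π^{-1}(V) = {p} ∈ τ ✓.
  V = {[m=n], [p]}: π^{-1}(V) = {m, n, p} ∉ τ ✗.
  V = {[o=q], [p]}: π^{-1}(V) = {o, p, q} ∉ τ ✗.
  V = {[m=n], [o=q], [p]}: π^{-1}(V) = {m, n, o, p, q} ∈ τ ✓.
Open sets in the quotient: τ_Q = {{}, {[p]}, {[m=n], [o=q], [p]}} (3 elements).


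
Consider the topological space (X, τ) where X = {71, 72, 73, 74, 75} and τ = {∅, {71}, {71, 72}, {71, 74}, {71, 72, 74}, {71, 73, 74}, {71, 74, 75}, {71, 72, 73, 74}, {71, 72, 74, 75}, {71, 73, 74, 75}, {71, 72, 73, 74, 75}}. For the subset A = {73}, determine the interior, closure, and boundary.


int(A) = ∅, cl(A) = {73}, ∂A = {73}.

Closed sets in (X, τ) are complements of opens:
  closed(X, τ) = {∅, {72}, {73}, {75}, {72, 73}, {72, 75}, {73, 75}, {72, 73, 75}, {73, 74, 75}, {72, 73, 74, 75}, {71, 72, 73, 74, 75}}.
int(A) = ⋃ {U ∈ τ : U ⊆ A}. Opens contained in A: ∅.
Taking the union of these: int(A) = ∅.
cl(A) = ⋂ {C closed : A ⊆ C}. Closed sets containing A: {73}, {72, 73}, {73, 75}, {72, 73, 75}, {73, 74, 75}, {72, 73, 74, 75}, {71, 72, 73, 74, 75}.
Intersecting these: cl(A) = {73}.
∂A = cl(A) ∖ int(A) = {73} ∖ ∅ = {73}.


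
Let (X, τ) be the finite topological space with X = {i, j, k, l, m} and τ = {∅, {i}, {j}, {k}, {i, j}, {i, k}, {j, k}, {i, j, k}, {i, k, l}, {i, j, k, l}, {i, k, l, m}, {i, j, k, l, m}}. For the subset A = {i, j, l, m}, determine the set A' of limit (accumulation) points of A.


A' = {l, m}

For each x ∈ X, list the open sets U ∈ τ with x ∈ U, then check whether U ∩ (A ∖ {x}) ≠ ∅ for every such U.
  x = i: open {i} ∋ x has {i} ∩ (A ∖ {i}) = ∅, so x is NOT a limit point.
  x = j: open {j} ∋ x has {j} ∩ (A ∖ {j}) = ∅, so x is NOT a limit point.
  x = k: open {k} ∋ x has {k} ∩ (A ∖ {k}) = ∅, so x is NOT a limit point.
  x = l: opens ∋ x are {i, k, l}, {i, j, k, l}, {i, k, l, m}, {i, j, k, l, m}; each meets A ∖ {l}, so x IS a limit point.
  x = m: opens ∋ x are {i, k, l, m}, {i, j, k, l, m}; each meets A ∖ {m}, so x IS a limit point.
Collecting: A' = {l, m}.


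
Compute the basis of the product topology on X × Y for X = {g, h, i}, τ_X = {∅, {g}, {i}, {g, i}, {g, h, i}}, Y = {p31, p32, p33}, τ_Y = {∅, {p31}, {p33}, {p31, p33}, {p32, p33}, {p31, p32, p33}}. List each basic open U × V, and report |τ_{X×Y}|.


Basis B = {∅ × ∅, {g} × {p31}, {g} × {p33}, {i} × {p31}, {i} × {p33}, {g} × {p31, p33}, {g, i} × {p31}, {g} × {p32, p33}, {g, i} × {p33}, {i} × {p31, p33}, {i} × {p32, p33}, {g} × {p31, p32, p33}, {g, h, i} × {p31}, {g, h, i} × {p33}, {i} × {p31, p32, p33}, {g, i} × {p31, p33}, {g, i} × {p32, p33}, {g, i} × {p31, p32, p33}, {g, h, i} × {p31, p33}, {g, h, i} × {p32, p33}, {g, h, i} × {p31, p32, p33}}; |τ_{X×Y}| = 70.

Enumerate products U × V with U ∈ τ_X, V ∈ τ_Y (deduplicated):
  ∅ × ∅ = {} (∅)
  {g} × {p31} = {(g,p31)}
  {g} × {p33} = {(g,p33)}
  {i} × {p31} = {(i,p31)}
  {i} × {p33} = {(i,p33)}
  {g} × {p31, p33} = {(g,p31), (g,p33)}
  {g, i} × {p31} = {(g,p31), (i,p31)}
  {g} × {p32, p33} = {(g,p32), (g,p33)}
  {g, i} × {p33} = {(g,p33), (i,p33)}
  {i} × {p31, p33} = {(i,p31), (i,p33)}
  {i} × {p32, p33} = {(i,p32), (i,p33)}
  {g} × {p31, p32, p33} = {(g,p31), (g,p32), (g,p33)}
  {g, h, i} × {p31} = {(g,p31), (h,p31), (i,p31)}
  {g, h, i} × {p33} = {(g,p33), (h,p33), (i,p33)}
  {i} × {p31, p32, p33} = {(i,p31), (i,p32), (i,p33)}
  {g, i} × {p31, p33} = {(g,p31), (g,p33), (i,p31), (i,p33)}
  {g, i} × {p32, p33} = {(g,p32), (g,p33), (i,p32), (i,p33)}
  {g, i} × {p31, p32, p33} = {(g,p31), (g,p32), (g,p33), (i,p31), (i,p32), (i,p33)}
  {g, h, i} × {p31, p33} = {(g,p31), (g,p33), (h,p31), (h,p33), (i,p31), (i,p33)}
  {g, h, i} × {p32, p33} = {(g,p32), (g,p33), (h,p32), (h,p33), (i,p32), (i,p33)}
  {g, h, i} × {p31, p32, p33} = {(g,p31), (g,p32), (g,p33), (h,p31), (h,p32), (h,p33), (i,p31), (i,p32), (i,p33)}
These 21 distinct sets form the basis B.
Close under arbitrary unions to get τ_{X×Y}; counting gives |τ_{X×Y}| = 70.


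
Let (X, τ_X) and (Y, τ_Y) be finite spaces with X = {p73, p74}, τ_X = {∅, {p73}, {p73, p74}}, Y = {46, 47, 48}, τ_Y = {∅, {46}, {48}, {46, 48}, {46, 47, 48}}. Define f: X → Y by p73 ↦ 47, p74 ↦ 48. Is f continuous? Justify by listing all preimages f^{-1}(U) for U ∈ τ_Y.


f is NOT continuous.

Compute f^{-1}(U) for each U ∈ τ_Y:
  U = ∅: f^{-1}(U) = ∅ ∈ τ_X ✓.
  U = {46}: f^{-1}(U) = ∅ ∈ τ_X ✓.
  U = {48}: f^{-1}(U) = {p74} ∉ τ_X ✗.
  U = {46, 48}: f^{-1}(U) = {p74} ∉ τ_X ✗.
  U = {46, 47, 48}: f^{-1}(U) = {p73, p74} ∈ τ_X ✓.
Found U = {48} with f^{-1}(U) = {p74} not in τ_X. Therefore f is NOT continuous.


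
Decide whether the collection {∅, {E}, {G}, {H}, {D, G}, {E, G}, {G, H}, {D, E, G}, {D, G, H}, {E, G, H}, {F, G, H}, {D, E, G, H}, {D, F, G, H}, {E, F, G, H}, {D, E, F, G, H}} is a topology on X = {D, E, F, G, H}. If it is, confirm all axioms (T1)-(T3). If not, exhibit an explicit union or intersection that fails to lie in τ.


τ is NOT a topology on X.

Axiom (T1): ∅ ∈ τ? Yes; X ∈ τ? Yes.
Axiom (T2/T3): check pairwise unions and intersections of members of τ.
Counterexample for (T2): {E} ∪ {H} = {E, H} ∉ τ. Therefore τ is NOT a topology.


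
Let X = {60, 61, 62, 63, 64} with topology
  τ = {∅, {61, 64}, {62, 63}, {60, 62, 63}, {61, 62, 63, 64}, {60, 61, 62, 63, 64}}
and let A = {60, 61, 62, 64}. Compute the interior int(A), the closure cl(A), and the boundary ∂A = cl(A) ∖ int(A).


int(A) = {61, 64}, cl(A) = {60, 61, 62, 63, 64}, ∂A = {60, 62, 63}.

Closed sets in (X, τ) are complements of opens:
  closed(X, τ) = {∅, {60}, {61, 64}, {60, 61, 64}, {60, 62, 63}, {60, 61, 62, 63, 64}}.
int(A) = ⋃ {U ∈ τ : U ⊆ A}. Opens contained in A: ∅, {61, 64}.
Taking the union of these: int(A) = {61, 64}.
cl(A) = ⋂ {C closed : A ⊆ C}. Closed sets containing A: {60, 61, 62, 63, 64}.
Intersecting these: cl(A) = {60, 61, 62, 63, 64}.
∂A = cl(A) ∖ int(A) = {60, 61, 62, 63, 64} ∖ {61, 64} = {60, 62, 63}.


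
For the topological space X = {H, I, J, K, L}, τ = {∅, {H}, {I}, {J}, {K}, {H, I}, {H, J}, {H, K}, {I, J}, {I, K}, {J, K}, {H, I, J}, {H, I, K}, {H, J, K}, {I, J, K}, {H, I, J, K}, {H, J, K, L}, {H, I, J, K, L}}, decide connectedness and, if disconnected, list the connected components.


(X, τ) is disconnected; components = [{I}, {H, J, K, L}].

Find clopen sets (U ∈ τ with X ∖ U ∈ τ):
  U = ∅, X ∖ U = {H, I, J, K, L} — both open, so U is clopen.
  U = {I}, X ∖ U = {H, J, K, L} — both open, so U is clopen.
  U = {H, J, K, L}, X ∖ U = {I} — both open, so U is clopen.
  U = {H, I, J, K, L}, X ∖ U = ∅ — both open, so U is clopen.
Nontrivial clopen(s) exist: e.g. {H, J, K, L}. So (X, τ) is disconnected.
Compute connected components by grouping points that agree on all clopens:
  component: {I}
  component: {H, J, K, L}


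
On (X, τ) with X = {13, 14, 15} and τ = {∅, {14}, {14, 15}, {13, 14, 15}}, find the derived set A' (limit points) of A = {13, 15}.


A' = {13}

For each x ∈ X, list the open sets U ∈ τ with x ∈ U, then check whether U ∩ (A ∖ {x}) ≠ ∅ for every such U.
  x = 13: opens ∋ x are {13, 14, 15}; each meets A ∖ {13}, so x IS a limit point.
  x = 14: open {14} ∋ x has {14} ∩ (A ∖ {14}) = ∅, so x is NOT a limit point.
  x = 15: open {14, 15} ∋ x has {14, 15} ∩ (A ∖ {15}) = ∅, so x is NOT a limit point.
Collecting: A' = {13}.


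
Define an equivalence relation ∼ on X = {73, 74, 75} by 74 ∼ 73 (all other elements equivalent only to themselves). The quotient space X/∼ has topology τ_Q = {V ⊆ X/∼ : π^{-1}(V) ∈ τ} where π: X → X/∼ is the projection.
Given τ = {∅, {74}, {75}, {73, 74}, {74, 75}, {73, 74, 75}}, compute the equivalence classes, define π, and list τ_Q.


X/∼ = {[73=74], [75]}; |τ_Q| = 4.

Equivalence classes: [73=74], [75].
Quotient map π: X → X/∼ sends 73 ↦ [73=74], 74 ↦ [73=74], 75 ↦ [75].
For each subset V ⊆ X/∼, compute π^{-1}(V) ⊆ X and check whether π^{-1}(V) ∈ τ. V is open in τ_Q iff π^{-1}(V) ∈ τ.
  V = {}: π^{-1}(V) = ∅ ∈ τ ✓.
  V = {[73=74]}: π^{-1}(V) = {73, 74} ∈ τ ✓.
  V = {[75]}: π^{-1}(V) = {75} ∈ τ ✓.
  V = {[73=74], [75]}: π^{-1}(V) = {73, 74, 75} ∈ τ ✓.
Open sets in the quotient: τ_Q = {{}, {[73=74]}, {[75]}, {[73=74], [75]}} (4 elements).


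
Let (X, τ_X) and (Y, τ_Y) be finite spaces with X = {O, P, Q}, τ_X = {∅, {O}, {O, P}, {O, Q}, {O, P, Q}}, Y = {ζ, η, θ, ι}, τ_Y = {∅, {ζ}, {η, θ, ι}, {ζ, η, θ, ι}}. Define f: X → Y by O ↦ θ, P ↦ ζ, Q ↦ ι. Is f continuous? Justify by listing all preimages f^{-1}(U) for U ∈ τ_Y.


f is NOT continuous.

Compute f^{-1}(U) for each U ∈ τ_Y:
  U = ∅: f^{-1}(U) = ∅ ∈ τ_X ✓.
  U = {ζ}: f^{-1}(U) = {P} ∉ τ_X ✗.
  U = {η, θ, ι}: f^{-1}(U) = {O, Q} ∈ τ_X ✓.
  U = {ζ, η, θ, ι}: f^{-1}(U) = {O, P, Q} ∈ τ_X ✓.
Found U = {ζ} with f^{-1}(U) = {P} not in τ_X. Therefore f is NOT continuous.


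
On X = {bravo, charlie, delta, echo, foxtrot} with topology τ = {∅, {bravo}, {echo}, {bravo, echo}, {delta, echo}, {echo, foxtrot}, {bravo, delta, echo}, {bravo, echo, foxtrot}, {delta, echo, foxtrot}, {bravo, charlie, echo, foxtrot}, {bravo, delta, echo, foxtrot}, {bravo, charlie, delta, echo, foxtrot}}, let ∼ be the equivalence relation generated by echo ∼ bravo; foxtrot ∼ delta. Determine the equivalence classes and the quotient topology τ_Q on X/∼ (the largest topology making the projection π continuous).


X/∼ = {[bravo=echo], [charlie], [delta=foxtrot]}; |τ_Q| = 4.

Equivalence classes: [bravo=echo], [charlie], [delta=foxtrot].
Quotient map π: X → X/∼ sends bravo ↦ [bravo=echo], charlie ↦ [charlie], delta ↦ [delta=foxtrot], echo ↦ [bravo=echo], foxtrot ↦ [delta=foxtrot].
For each subset V ⊆ X/∼, compute π^{-1}(V) ⊆ X and check whether π^{-1}(V) ∈ τ. V is open in τ_Q iff π^{-1}(V) ∈ τ.
  V = {}: π^{-1}(V) = ∅ ∈ τ ✓.
  V = {[bravo=echo]}: π^{-1}(V) = {bravo, echo} ∈ τ ✓.
  V = {[charlie]}: π^{-1}(V) = {charlie} ∉ τ ✗.
  V = {[bravo=echo], [charlie]}: π^{-1}(V) = {bravo, charlie, echo} ∉ τ ✗.
  V = {[delta=foxtrot]}: π^{-1}(V) = {delta, foxtrot} ∉ τ ✗.
  V = {[bravo=echo], [delta=foxtrot]}: π^{-1}(V) = {bravo, delta, echo, foxtrot} ∈ τ ✓.
  V = {[charlie], [delta=foxtrot]}: π^{-1}(V) = {charlie, delta, foxtrot} ∉ τ ✗.
  V = {[bravo=echo], [charlie], [delta=foxtrot]}: π^{-1}(V) = {bravo, charlie, delta, echo, foxtrot} ∈ τ ✓.
Open sets in the quotient: τ_Q = {{}, {[bravo=echo]}, {[bravo=echo], [delta=foxtrot]}, {[bravo=echo], [charlie], [delta=foxtrot]}} (4 elements).


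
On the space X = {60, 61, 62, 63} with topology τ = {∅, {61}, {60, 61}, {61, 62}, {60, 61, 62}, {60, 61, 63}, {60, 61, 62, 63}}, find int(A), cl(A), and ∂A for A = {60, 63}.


int(A) = ∅, cl(A) = {60, 63}, ∂A = {60, 63}.

Closed sets in (X, τ) are complements of opens:
  closed(X, τ) = {∅, {62}, {63}, {60, 63}, {62, 63}, {60, 62, 63}, {60, 61, 62, 63}}.
int(A) = ⋃ {U ∈ τ : U ⊆ A}. Opens contained in A: ∅.
Taking the union of these: int(A) = ∅.
cl(A) = ⋂ {C closed : A ⊆ C}. Closed sets containing A: {60, 63}, {60, 62, 63}, {60, 61, 62, 63}.
Intersecting these: cl(A) = {60, 63}.
∂A = cl(A) ∖ int(A) = {60, 63} ∖ ∅ = {60, 63}.


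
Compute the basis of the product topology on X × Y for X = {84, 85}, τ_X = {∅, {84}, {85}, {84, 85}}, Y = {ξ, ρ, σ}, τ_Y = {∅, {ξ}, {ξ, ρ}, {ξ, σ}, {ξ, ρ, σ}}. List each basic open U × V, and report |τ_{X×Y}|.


Basis B = {∅ × ∅, {84} × {ξ}, {85} × {ξ}, {84} × {ξ, ρ}, {84} × {ξ, σ}, {84, 85} × {ξ}, {85} × {ξ, ρ}, {85} × {ξ, σ}, {84} × {ξ, ρ, σ}, {85} × {ξ, ρ, σ}, {84, 85} × {ξ, ρ}, {84, 85} × {ξ, σ}, {84, 85} × {ξ, ρ, σ}}; |τ_{X×Y}| = 25.

Enumerate products U × V with U ∈ τ_X, V ∈ τ_Y (deduplicated):
  ∅ × ∅ = {} (∅)
  {84} × {ξ} = {(84,ξ)}
  {85} × {ξ} = {(85,ξ)}
  {84} × {ξ, ρ} = {(84,ξ), (84,ρ)}
  {84} × {ξ, σ} = {(84,ξ), (84,σ)}
  {84, 85} × {ξ} = {(84,ξ), (85,ξ)}
  {85} × {ξ, ρ} = {(85,ξ), (85,ρ)}
  {85} × {ξ, σ} = {(85,ξ), (85,σ)}
  {84} × {ξ, ρ, σ} = {(84,ξ), (84,ρ), (84,σ)}
  {85} × {ξ, ρ, σ} = {(85,ξ), (85,ρ), (85,σ)}
  {84, 85} × {ξ, ρ} = {(84,ξ), (84,ρ), (85,ξ), (85,ρ)}
  {84, 85} × {ξ, σ} = {(84,ξ), (84,σ), (85,ξ), (85,σ)}
  {84, 85} × {ξ, ρ, σ} = {(84,ξ), (84,ρ), (84,σ), (85,ξ), (85,ρ), (85,σ)}
These 13 distinct sets form the basis B.
Close under arbitrary unions to get τ_{X×Y}; counting gives |τ_{X×Y}| = 25.


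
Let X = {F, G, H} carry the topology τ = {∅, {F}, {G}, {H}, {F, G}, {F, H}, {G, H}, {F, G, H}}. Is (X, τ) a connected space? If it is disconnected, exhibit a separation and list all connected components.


(X, τ) is disconnected; components = [{F}, {G}, {H}].

Find clopen sets (U ∈ τ with X ∖ U ∈ τ):
  U = ∅, X ∖ U = {F, G, H} — both open, so U is clopen.
  U = {F}, X ∖ U = {G, H} — both open, so U is clopen.
  U = {G}, X ∖ U = {F, H} — both open, so U is clopen.
  U = {H}, X ∖ U = {F, G} — both open, so U is clopen.
  U = {F, G}, X ∖ U = {H} — both open, so U is clopen.
  U = {F, H}, X ∖ U = {G} — both open, so U is clopen.
  U = {G, H}, X ∖ U = {F} — both open, so U is clopen.
  U = {F, G, H}, X ∖ U = ∅ — both open, so U is clopen.
Nontrivial clopen(s) exist: e.g. {F}. So (X, τ) is disconnected.
Compute connected components by grouping points that agree on all clopens:
  component: {F}
  component: {G}
  component: {H}


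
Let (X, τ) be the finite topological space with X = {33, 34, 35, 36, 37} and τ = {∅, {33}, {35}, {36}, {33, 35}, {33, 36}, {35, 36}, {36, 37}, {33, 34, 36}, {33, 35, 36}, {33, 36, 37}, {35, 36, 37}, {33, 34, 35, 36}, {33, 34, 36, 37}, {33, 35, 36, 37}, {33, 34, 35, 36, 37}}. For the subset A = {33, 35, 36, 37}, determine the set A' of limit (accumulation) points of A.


A' = {34, 37}

For each x ∈ X, list the open sets U ∈ τ with x ∈ U, then check whether U ∩ (A ∖ {x}) ≠ ∅ for every such U.
  x = 33: open {33} ∋ x has {33} ∩ (A ∖ {33}) = ∅, so x is NOT a limit point.
  x = 34: opens ∋ x are {33, 34, 36}, {33, 34, 35, 36}, {33, 34, 36, 37}, {33, 34, 35, 36, 37}; each meets A ∖ {34}, so x IS a limit point.
  x = 35: open {35} ∋ x has {35} ∩ (A ∖ {35}) = ∅, so x is NOT a limit point.
  x = 36: open {36} ∋ x has {36} ∩ (A ∖ {36}) = ∅, so x is NOT a limit point.
  x = 37: opens ∋ x are {36, 37}, {33, 36, 37}, {35, 36, 37}, {33, 34, 36, 37}, {33, 35, 36, 37}, {33, 34, 35, 36, 37}; each meets A ∖ {37}, so x IS a limit point.
Collecting: A' = {34, 37}.


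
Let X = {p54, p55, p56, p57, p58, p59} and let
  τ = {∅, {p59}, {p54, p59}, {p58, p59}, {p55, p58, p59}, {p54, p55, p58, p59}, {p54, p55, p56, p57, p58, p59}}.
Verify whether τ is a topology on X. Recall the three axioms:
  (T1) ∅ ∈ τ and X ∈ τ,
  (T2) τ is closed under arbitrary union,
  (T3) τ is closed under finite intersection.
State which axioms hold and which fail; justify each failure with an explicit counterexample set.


τ is NOT a topology on X.

Axiom (T1): ∅ ∈ τ? Yes; X ∈ τ? Yes.
Axiom (T2/T3): check pairwise unions and intersections of members of τ.
Counterexample for (T2): {p54, p59} ∪ {p58, p59} = {p54, p58, p59} ∉ τ. Therefore τ is NOT a topology.


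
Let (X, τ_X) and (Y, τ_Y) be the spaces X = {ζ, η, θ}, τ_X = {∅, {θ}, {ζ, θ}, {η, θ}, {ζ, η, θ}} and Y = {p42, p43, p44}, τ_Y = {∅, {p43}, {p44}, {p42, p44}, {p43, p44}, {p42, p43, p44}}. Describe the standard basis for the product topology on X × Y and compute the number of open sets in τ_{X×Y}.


Basis B = {∅ × ∅, {θ} × {p43}, {θ} × {p44}, {ζ, θ} × {p43}, {ζ, θ} × {p44}, {η, θ} × {p43}, {η, θ} × {p44}, {θ} × {p42, p44}, {θ} × {p43, p44}, {ζ, η, θ} × {p43}, {ζ, η, θ} × {p44}, {θ} × {p42, p43, p44}, {ζ, θ} × {p42, p44}, {ζ, θ} × {p43, p44}, {η, θ} × {p42, p44}, {η, θ} × {p43, p44}, {ζ, θ} × {p42, p43, p44}, {ζ, η, θ} × {p42, p44}, {ζ, η, θ} × {p43, p44}, {η, θ} × {p42, p43, p44}, {ζ, η, θ} × {p42, p43, p44}}; |τ_{X×Y}| = 70.

Enumerate products U × V with U ∈ τ_X, V ∈ τ_Y (deduplicated):
  ∅ × ∅ = {} (∅)
  {θ} × {p43} = {(θ,p43)}
  {θ} × {p44} = {(θ,p44)}
  {ζ, θ} × {p43} = {(ζ,p43), (θ,p43)}
  {ζ, θ} × {p44} = {(ζ,p44), (θ,p44)}
  {η, θ} × {p43} = {(η,p43), (θ,p43)}
  {η, θ} × {p44} = {(η,p44), (θ,p44)}
  {θ} × {p42, p44} = {(θ,p42), (θ,p44)}
  {θ} × {p43, p44} = {(θ,p43), (θ,p44)}
  {ζ, η, θ} × {p43} = {(ζ,p43), (η,p43), (θ,p43)}
  {ζ, η, θ} × {p44} = {(ζ,p44), (η,p44), (θ,p44)}
  {θ} × {p42, p43, p44} = {(θ,p42), (θ,p43), (θ,p44)}
  {ζ, θ} × {p42, p44} = {(ζ,p42), (ζ,p44), (θ,p42), (θ,p44)}
  {ζ, θ} × {p43, p44} = {(ζ,p43), (ζ,p44), (θ,p43), (θ,p44)}
  {η, θ} × {p42, p44} = {(η,p42), (η,p44), (θ,p42), (θ,p44)}
  {η, θ} × {p43, p44} = {(η,p43), (η,p44), (θ,p43), (θ,p44)}
  {ζ, θ} × {p42, p43, p44} = {(ζ,p42), (ζ,p43), (ζ,p44), (θ,p42), (θ,p43), (θ,p44)}
  {ζ, η, θ} × {p42, p44} = {(ζ,p42), (ζ,p44), (η,p42), (η,p44), (θ,p42), (θ,p44)}
  {ζ, η, θ} × {p43, p44} = {(ζ,p43), (ζ,p44), (η,p43), (η,p44), (θ,p43), (θ,p44)}
  {η, θ} × {p42, p43, p44} = {(η,p42), (η,p43), (η,p44), (θ,p42), (θ,p43), (θ,p44)}
  {ζ, η, θ} × {p42, p43, p44} = {(ζ,p42), (ζ,p43), (ζ,p44), (η,p42), (η,p43), (η,p44), (θ,p42), (θ,p43), (θ,p44)}
These 21 distinct sets form the basis B.
Close under arbitrary unions to get τ_{X×Y}; counting gives |τ_{X×Y}| = 70.


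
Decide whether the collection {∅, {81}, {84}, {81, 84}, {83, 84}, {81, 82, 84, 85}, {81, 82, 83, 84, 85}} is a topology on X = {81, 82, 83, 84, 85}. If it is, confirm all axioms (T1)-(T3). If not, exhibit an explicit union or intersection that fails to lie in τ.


τ is NOT a topology on X.

Axiom (T1): ∅ ∈ τ? Yes; X ∈ τ? Yes.
Axiom (T2/T3): check pairwise unions and intersections of members of τ.
Counterexample for (T2): {81} ∪ {83, 84} = {81, 83, 84} ∉ τ. Therefore τ is NOT a topology.


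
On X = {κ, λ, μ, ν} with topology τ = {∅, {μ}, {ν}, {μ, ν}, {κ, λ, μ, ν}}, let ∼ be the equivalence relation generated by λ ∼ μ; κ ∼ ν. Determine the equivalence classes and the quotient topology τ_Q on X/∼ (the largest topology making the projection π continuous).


X/∼ = {[κ=ν], [λ=μ]}; |τ_Q| = 2.

Equivalence classes: [κ=ν], [λ=μ].
Quotient map π: X → X/∼ sends κ ↦ [κ=ν], λ ↦ [λ=μ], μ ↦ [λ=μ], ν ↦ [κ=ν].
For each subset V ⊆ X/∼, compute π^{-1}(V) ⊆ X and check whether π^{-1}(V) ∈ τ. V is open in τ_Q iff π^{-1}(V) ∈ τ.
  V = {}: π^{-1}(V) = ∅ ∈ τ ✓.
  V = {[κ=ν]}: π^{-1}(V) = {κ, ν} ∉ τ ✗.
  V = {[λ=μ]}: π^{-1}(V) = {λ, μ} ∉ τ ✗.
  V = {[κ=ν], [λ=μ]}: π^{-1}(V) = {κ, λ, μ, ν} ∈ τ ✓.
Open sets in the quotient: τ_Q = {{}, {[κ=ν], [λ=μ]}} (2 elements).


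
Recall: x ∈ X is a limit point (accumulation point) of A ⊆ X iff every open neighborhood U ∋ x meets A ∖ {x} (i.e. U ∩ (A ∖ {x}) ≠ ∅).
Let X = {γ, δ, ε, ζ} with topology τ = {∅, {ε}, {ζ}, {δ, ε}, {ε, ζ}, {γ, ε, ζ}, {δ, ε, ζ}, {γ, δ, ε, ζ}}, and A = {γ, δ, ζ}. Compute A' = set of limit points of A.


A' = {γ}

For each x ∈ X, list the open sets U ∈ τ with x ∈ U, then check whether U ∩ (A ∖ {x}) ≠ ∅ for every such U.
  x = γ: opens ∋ x are {γ, ε, ζ}, {γ, δ, ε, ζ}; each meets A ∖ {γ}, so x IS a limit point.
  x = δ: open {δ, ε} ∋ x has {δ, ε} ∩ (A ∖ {δ}) = ∅, so x is NOT a limit point.
  x = ε: open {ε} ∋ x has {ε} ∩ (A ∖ {ε}) = ∅, so x is NOT a limit point.
  x = ζ: open {ζ} ∋ x has {ζ} ∩ (A ∖ {ζ}) = ∅, so x is NOT a limit point.
Collecting: A' = {γ}.


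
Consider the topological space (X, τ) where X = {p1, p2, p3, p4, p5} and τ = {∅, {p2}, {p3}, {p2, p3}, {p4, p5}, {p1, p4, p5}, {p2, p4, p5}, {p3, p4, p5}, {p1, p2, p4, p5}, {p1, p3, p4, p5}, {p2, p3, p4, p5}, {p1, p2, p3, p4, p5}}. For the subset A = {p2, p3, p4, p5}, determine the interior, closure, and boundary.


int(A) = {p2, p3, p4, p5}, cl(A) = {p1, p2, p3, p4, p5}, ∂A = {p1}.

Closed sets in (X, τ) are complements of opens:
  closed(X, τ) = {∅, {p1}, {p2}, {p3}, {p1, p2}, {p1, p3}, {p2, p3}, {p1, p2, p3}, {p1, p4, p5}, {p1, p2, p4, p5}, {p1, p3, p4, p5}, {p1, p2, p3, p4, p5}}.
int(A) = ⋃ {U ∈ τ : U ⊆ A}. Opens contained in A: ∅, {p2}, {p3}, {p2, p3}, {p4, p5}, {p2, p4, p5}, {p3, p4, p5}, {p2, p3, p4, p5}.
Taking the union of these: int(A) = {p2, p3, p4, p5}.
cl(A) = ⋂ {C closed : A ⊆ C}. Closed sets containing A: {p1, p2, p3, p4, p5}.
Intersecting these: cl(A) = {p1, p2, p3, p4, p5}.
∂A = cl(A) ∖ int(A) = {p1, p2, p3, p4, p5} ∖ {p2, p3, p4, p5} = {p1}.


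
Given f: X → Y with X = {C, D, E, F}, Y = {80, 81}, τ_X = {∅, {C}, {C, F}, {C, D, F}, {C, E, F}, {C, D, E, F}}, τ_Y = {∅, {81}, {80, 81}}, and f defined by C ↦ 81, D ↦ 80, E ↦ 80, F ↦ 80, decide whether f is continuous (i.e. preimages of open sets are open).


f IS continuous.

Compute f^{-1}(U) for each U ∈ τ_Y:
  U = ∅: f^{-1}(U) = ∅ ∈ τ_X ✓.
  U = {81}: f^{-1}(U) = {C} ∈ τ_X ✓.
  U = {80, 81}: f^{-1}(U) = {C, D, E, F} ∈ τ_X ✓.
Every preimage lies in τ_X, so f IS continuous.


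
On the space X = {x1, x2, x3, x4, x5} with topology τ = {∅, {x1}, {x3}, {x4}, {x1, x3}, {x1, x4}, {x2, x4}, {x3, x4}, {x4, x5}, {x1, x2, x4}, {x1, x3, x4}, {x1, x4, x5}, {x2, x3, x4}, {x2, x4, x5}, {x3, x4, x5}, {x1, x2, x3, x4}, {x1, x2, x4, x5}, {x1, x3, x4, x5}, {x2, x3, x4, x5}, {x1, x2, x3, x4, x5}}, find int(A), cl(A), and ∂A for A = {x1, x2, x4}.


int(A) = {x1, x2, x4}, cl(A) = {x1, x2, x4, x5}, ∂A = {x5}.

Closed sets in (X, τ) are complements of opens:
  closed(X, τ) = {∅, {x1}, {x2}, {x3}, {x5}, {x1, x2}, {x1, x3}, {x1, x5}, {x2, x3}, {x2, x5}, {x3, x5}, {x1, x2, x3}, {x1, x2, x5}, {x1, x3, x5}, {x2, x3, x5}, {x2, x4, x5}, {x1, x2, x3, x5}, {x1, x2, x4, x5}, {x2, x3, x4, x5}, {x1, x2, x3, x4, x5}}.
int(A) = ⋃ {U ∈ τ : U ⊆ A}. Opens contained in A: ∅, {x1}, {x4}, {x1, x4}, {x2, x4}, {x1, x2, x4}.
Taking the union of these: int(A) = {x1, x2, x4}.
cl(A) = ⋂ {C closed : A ⊆ C}. Closed sets containing A: {x1, x2, x4, x5}, {x1, x2, x3, x4, x5}.
Intersecting these: cl(A) = {x1, x2, x4, x5}.
∂A = cl(A) ∖ int(A) = {x1, x2, x4, x5} ∖ {x1, x2, x4} = {x5}.


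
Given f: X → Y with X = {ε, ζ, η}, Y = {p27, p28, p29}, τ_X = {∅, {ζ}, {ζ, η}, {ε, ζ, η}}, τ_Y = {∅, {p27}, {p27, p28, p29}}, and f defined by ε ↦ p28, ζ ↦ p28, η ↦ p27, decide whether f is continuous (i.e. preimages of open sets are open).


f is NOT continuous.

Compute f^{-1}(U) for each U ∈ τ_Y:
  U = ∅: f^{-1}(U) = ∅ ∈ τ_X ✓.
  U = {p27}: f^{-1}(U) = {η} ∉ τ_X ✗.
  U = {p27, p28, p29}: f^{-1}(U) = {ε, ζ, η} ∈ τ_X ✓.
Found U = {p27} with f^{-1}(U) = {η} not in τ_X. Therefore f is NOT continuous.
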